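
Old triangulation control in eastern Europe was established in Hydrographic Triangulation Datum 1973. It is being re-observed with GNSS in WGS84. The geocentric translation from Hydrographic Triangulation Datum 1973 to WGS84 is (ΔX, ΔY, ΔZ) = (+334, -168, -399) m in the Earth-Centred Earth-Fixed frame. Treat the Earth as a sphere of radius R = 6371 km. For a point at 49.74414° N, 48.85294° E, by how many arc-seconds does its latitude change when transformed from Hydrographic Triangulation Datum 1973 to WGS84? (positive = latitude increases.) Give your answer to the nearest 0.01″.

Δφ = -10.65″

sin φ = 0.763166, cos φ = 0.646202, sin λ = 0.753023, cos λ = 0.657994.
North component: ΔN = −sin φ cos λ·ΔX − sin φ sin λ·ΔY + cos φ·ΔZ = −(0.763166)(0.657994)(334) − (0.763166)(0.753023)(-168) + (0.646202)(-399) = -329.01 m.
1° of latitude spans πR/180 = 111195 m, so Δφ = -329.01 / 111195 × 3600 = -10.652″.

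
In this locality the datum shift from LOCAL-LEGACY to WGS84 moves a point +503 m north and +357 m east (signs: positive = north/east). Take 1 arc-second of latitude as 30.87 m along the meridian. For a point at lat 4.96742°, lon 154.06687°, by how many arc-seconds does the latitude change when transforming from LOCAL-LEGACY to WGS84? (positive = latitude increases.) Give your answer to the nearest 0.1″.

1″ of latitude = 30.87 m, so Δφ = 503.0 / 30.87 = 16.294″.

Δφ = 16.3″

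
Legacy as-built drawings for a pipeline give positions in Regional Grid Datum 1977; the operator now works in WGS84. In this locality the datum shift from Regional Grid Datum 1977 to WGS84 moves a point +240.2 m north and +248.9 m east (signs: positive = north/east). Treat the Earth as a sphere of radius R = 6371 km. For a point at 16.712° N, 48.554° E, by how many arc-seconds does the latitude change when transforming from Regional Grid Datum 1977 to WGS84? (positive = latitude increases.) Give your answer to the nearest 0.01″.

Δφ = 7.78″

On a sphere of radius R, 1 rad of latitude = R, so Δφ = ΔN / R = 240.2 / 6371000 = 3.7702e-05 rad = 7.777″.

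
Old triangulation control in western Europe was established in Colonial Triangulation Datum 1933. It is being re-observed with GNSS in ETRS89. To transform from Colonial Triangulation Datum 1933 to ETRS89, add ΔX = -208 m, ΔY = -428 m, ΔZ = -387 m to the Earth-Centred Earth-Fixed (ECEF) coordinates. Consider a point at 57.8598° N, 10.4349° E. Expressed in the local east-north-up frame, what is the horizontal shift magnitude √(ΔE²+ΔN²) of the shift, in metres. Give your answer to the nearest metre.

At φ = 57.8598°, λ = 10.4349°: sin φ = 0.846749, cos φ = 0.531993, sin λ = 0.181118, cos λ = 0.983461.
ΔE = −sin λ·ΔX + cos λ·ΔY = −(0.181118)·(-208) + (0.983461)·(-428) = -383.25 m.
ΔN = −sin φ cos λ·ΔX − sin φ sin λ·ΔY + cos φ·ΔZ = −(0.846749)(0.983461)(-208) − (0.846749)(0.181118)(-428) + (0.531993)(-387) = 32.97 m.
Horizontal magnitude = √(ΔE² + ΔN²) = √((-383.25)² + 32.97²) = 384.66 m.

385 m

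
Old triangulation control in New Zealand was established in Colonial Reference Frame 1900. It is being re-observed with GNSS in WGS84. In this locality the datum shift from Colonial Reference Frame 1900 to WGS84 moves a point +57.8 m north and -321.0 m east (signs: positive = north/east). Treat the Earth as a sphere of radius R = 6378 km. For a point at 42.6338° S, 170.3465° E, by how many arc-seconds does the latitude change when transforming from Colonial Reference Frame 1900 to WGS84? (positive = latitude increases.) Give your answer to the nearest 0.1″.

On a sphere of radius R, 1 rad of latitude = R, so Δφ = ΔN / R = 57.8 / 6378000 = 9.0624e-06 rad = 1.869″.

Δφ = 1.9″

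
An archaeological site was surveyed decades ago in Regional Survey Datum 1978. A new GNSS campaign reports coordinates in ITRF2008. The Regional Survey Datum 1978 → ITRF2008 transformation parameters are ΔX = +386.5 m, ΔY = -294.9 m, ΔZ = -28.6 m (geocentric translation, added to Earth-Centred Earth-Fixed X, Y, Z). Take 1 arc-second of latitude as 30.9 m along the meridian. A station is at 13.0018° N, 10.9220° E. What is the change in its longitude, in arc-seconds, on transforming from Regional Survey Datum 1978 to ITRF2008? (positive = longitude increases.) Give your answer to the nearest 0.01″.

Δλ = -12.05″

sin φ = 0.224982, cos φ = 0.974363, sin λ = 0.189472, cos λ = 0.981886.
East component: ΔE = −sin λ·ΔX + cos λ·ΔY = −(0.189472)(386.5) + (0.981886)(-294.9) = -362.79 m.
1° of latitude spans 3600 × 30.90 = 111240 m; at latitude φ, 1° of longitude spans that × cos φ = 108388.1 m, so Δλ = -362.79 / 108388.1 × 3600 = -12.050″.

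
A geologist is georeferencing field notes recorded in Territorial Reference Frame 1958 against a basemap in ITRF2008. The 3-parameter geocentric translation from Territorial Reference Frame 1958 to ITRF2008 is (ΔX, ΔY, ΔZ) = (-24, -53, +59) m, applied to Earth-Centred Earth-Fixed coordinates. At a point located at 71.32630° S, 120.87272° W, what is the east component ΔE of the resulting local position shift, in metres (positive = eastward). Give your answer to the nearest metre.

ΔE = 7 m

At φ = -71.32630°, λ = -120.87272°: sin φ = -0.947357, cos φ = 0.320178, sin λ = -0.858309, cos λ = -0.513133.
ΔE = −sin λ·ΔX + cos λ·ΔY = −(-0.858309)·(-24) + (-0.513133)·(-53) = 6.60 m.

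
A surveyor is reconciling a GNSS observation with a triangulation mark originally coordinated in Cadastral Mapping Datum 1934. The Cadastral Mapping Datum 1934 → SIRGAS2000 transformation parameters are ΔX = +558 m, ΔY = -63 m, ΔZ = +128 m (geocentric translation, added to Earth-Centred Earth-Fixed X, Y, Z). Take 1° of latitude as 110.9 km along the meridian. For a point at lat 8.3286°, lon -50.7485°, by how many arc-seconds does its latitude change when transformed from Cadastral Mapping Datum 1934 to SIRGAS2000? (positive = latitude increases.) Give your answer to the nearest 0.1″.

Δφ = 2.2″

sin φ = 0.144850, cos φ = 0.989454, sin λ = -0.774376, cos λ = 0.632726.
North component: ΔN = −sin φ cos λ·ΔX − sin φ sin λ·ΔY + cos φ·ΔZ = −(0.144850)(0.632726)(558) − (0.144850)(-0.774376)(-63) + (0.989454)(128) = 68.44 m.
1° of latitude spans 110900 m, so Δφ = 68.44 / 110900 × 3600 = 2.222″.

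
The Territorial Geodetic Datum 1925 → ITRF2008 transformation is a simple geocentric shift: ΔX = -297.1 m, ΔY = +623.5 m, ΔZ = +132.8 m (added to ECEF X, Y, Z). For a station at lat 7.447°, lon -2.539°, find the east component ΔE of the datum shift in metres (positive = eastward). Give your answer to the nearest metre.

The local east axis at (φ, λ) is (−sin λ, cos λ, 0), so ΔE = −sin(-2.539°)·(-297.1) + cos(-2.539°)·623.5 = 609.73 m.

ΔE = 610 m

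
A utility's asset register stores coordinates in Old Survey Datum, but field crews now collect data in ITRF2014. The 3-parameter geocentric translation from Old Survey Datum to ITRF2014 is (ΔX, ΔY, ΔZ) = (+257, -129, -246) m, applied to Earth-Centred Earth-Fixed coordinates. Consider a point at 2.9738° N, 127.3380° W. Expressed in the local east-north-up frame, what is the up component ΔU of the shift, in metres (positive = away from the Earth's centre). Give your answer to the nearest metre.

ΔU = -66 m

At φ = 2.9738°, λ = -127.3380°: sin φ = 0.051879, cos φ = 0.998653, sin λ = -0.795071, cos λ = -0.606516.
ΔU = cos φ cos λ·ΔX + cos φ sin λ·ΔY + sin φ·ΔZ = (0.998653)(-0.606516)(257) + (0.998653)(-0.795071)(-129) + (0.051879)(-246) = -66.00 m.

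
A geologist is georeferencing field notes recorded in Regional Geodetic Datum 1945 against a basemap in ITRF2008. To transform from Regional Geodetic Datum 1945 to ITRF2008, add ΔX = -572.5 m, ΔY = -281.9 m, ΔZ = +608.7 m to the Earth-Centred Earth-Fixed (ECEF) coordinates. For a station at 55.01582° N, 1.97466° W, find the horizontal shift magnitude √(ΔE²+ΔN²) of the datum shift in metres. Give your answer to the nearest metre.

The local east axis at (φ, λ) is (−sin λ, cos λ, 0), so ΔE = −sin(-1.97466°)·(-572.5) + cos(-1.97466°)·(-281.9) = -301.46 m.
The local north axis is (−sin φ cos λ, −sin φ sin λ, cos φ), giving ΔN = 468.777 − 7.958 + 348.998 = 809.82 m.
Horizontal magnitude = √(ΔE² + ΔN²) = √((-301.46)² + 809.82²) = 864.11 m.

864 m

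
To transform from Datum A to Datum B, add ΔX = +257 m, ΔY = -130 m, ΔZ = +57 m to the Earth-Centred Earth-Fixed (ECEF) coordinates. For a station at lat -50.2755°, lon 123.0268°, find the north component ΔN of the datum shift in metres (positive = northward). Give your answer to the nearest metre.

ΔN = -155 m

The local north axis is (−sin φ cos λ, −sin φ sin λ, cos φ), giving ΔN = -107.734 − 83.830 + 36.429 = -155.14 m.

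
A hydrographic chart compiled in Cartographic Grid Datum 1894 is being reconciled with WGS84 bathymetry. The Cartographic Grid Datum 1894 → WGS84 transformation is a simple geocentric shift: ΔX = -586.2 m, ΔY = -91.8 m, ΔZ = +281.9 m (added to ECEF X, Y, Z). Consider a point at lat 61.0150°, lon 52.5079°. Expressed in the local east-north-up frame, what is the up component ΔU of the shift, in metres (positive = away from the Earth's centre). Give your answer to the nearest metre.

The local up (radial) axis is (cos φ cos λ, cos φ sin λ, sin φ), giving ΔU = -172.894 − 35.296 + 246.591 = 38.40 m.

ΔU = 38 m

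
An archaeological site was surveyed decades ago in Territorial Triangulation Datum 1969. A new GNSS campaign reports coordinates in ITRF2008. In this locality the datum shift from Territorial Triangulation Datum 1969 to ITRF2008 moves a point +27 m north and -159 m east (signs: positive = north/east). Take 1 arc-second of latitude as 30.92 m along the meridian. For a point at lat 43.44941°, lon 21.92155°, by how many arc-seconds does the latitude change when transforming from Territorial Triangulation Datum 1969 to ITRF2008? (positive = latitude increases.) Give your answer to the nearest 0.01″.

1″ of latitude = 30.92 m, so Δφ = 27.0 / 30.92 = 0.873″.

Δφ = 0.87″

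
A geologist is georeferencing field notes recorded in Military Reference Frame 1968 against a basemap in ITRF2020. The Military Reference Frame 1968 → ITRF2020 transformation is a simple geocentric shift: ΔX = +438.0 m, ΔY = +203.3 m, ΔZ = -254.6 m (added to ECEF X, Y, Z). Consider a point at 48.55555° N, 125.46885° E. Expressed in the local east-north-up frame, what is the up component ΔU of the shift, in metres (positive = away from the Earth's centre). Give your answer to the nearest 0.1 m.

ΔU = -249.5 m

The local up (radial) axis is (cos φ cos λ, cos φ sin λ, sin φ), giving ΔU = -168.223 + 109.592 − 190.848 = -249.48 m.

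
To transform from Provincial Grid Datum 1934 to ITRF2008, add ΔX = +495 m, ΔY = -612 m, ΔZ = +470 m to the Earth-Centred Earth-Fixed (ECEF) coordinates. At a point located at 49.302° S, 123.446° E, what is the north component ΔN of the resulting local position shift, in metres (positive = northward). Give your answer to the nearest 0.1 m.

ΔN = -287.5 m

At φ = -49.302°, λ = 123.446°: sin φ = -0.758157, cos φ = 0.652072, sin λ = 0.834406, cos λ = -0.551151.
ΔN = −sin φ cos λ·ΔX − sin φ sin λ·ΔY + cos φ·ΔZ = −(-0.758157)(-0.551151)(495) − (-0.758157)(0.834406)(-612) + (0.652072)(470) = -287.52 m.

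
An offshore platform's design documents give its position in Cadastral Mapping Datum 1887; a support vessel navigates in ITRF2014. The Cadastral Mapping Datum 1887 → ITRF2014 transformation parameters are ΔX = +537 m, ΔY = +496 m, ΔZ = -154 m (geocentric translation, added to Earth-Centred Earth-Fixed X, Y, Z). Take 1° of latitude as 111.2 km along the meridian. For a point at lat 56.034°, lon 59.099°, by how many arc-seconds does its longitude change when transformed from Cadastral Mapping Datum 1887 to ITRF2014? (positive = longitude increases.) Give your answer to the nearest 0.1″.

sin φ = 0.829369, cos φ = 0.558701, sin λ = 0.858056, cos λ = 0.513556.
East component: ΔE = −sin λ·ΔX + cos λ·ΔY = −(0.858056)(537) + (0.513556)(496) = -206.05 m.
1° of latitude spans 111200 m; at latitude φ, 1° of longitude spans that × cos φ = 62127.5 m, so Δλ = -206.05 / 62127.5 × 3600 = -11.940″.

Δλ = -11.9″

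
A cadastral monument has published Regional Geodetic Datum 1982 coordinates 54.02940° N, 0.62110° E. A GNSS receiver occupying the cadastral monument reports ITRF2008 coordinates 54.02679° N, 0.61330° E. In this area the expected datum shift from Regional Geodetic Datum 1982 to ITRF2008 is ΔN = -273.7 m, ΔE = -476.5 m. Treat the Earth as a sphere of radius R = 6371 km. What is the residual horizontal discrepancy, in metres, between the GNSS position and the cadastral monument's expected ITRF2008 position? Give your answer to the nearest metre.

Observed coordinate differences: Δφ = -0.00261°, Δλ = -0.00780°.
Converting to metres (1° lat = 111195 m, cos φ = 0.587370): observed ΔN = -290.2 m, observed ΔE = -509.4 m.
Subtracting the expected shift leaves a residual of -290.2 − (-273.7) = -16.5 m north and -509.4 − (-476.5) = -32.9 m east.
Residual distance = √((-16.5)² + (-32.9)²) = 36.8 m.

37 m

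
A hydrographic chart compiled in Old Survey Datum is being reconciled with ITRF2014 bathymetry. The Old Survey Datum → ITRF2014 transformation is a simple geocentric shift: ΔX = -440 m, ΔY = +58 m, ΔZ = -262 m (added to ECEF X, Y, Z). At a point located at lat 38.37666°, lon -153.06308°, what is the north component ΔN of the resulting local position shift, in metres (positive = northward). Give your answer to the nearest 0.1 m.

ΔN = -432.6 m

At φ = 38.37666°, λ = -153.06308°: sin φ = 0.620828, cos φ = 0.783946, sin λ = -0.453009, cos λ = -0.891506.
ΔN = −sin φ cos λ·ΔX − sin φ sin λ·ΔY + cos φ·ΔZ = −(0.620828)(-0.891506)(-440) − (0.620828)(-0.453009)(58) + (0.783946)(-262) = -432.61 m.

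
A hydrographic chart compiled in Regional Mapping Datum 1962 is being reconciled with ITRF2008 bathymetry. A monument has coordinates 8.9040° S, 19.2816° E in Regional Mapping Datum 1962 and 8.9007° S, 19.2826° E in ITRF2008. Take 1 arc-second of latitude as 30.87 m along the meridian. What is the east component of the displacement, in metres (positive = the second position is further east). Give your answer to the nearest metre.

Δφ = -8.9007° − -8.9040° = +0.0033°; Δλ = 19.2826° − 19.2816° = +0.0010°.
1° of latitude = 3600 × 30.87 = 111132 m.
ΔN = Δφ × 111132 = 366.7 m; ΔE = Δλ × 111132 × cos(-8.9040°) = +0.0010 × 111132 × 0.987949 = 109.8 m.

ΔE = 110 m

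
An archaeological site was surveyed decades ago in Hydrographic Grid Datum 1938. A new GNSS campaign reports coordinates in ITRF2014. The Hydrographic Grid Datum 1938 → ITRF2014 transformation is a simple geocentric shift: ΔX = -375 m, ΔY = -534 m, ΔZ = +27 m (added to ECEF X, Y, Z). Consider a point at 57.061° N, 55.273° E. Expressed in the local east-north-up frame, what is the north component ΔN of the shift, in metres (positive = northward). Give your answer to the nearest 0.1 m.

The local north axis is (−sin φ cos λ, −sin φ sin λ, cos φ), giving ΔN = 179.285 + 368.331 + 14.681 = 562.30 m.

ΔN = 562.3 m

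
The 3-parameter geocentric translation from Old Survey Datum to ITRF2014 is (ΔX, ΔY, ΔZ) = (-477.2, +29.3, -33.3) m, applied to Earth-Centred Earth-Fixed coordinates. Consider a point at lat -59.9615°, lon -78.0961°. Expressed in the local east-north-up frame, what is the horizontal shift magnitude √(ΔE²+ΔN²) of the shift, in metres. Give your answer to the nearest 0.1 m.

At φ = -59.9615°, λ = -78.0961°: sin φ = -0.865689, cos φ = 0.500582, sin λ = -0.978495, cos λ = 0.206271.
ΔE = −sin λ·ΔX + cos λ·ΔY = −(-0.978495)·(-477.2) + (0.206271)·(29.3) = -460.89 m.
ΔN = −sin φ cos λ·ΔX − sin φ sin λ·ΔY + cos φ·ΔZ = −(-0.865689)(0.206271)(-477.2) − (-0.865689)(-0.978495)(29.3) + (0.500582)(-33.3) = -126.70 m.
Horizontal magnitude = √(ΔE² + ΔN²) = √((-460.89)² + (-126.70)²) = 477.99 m.

478.0 m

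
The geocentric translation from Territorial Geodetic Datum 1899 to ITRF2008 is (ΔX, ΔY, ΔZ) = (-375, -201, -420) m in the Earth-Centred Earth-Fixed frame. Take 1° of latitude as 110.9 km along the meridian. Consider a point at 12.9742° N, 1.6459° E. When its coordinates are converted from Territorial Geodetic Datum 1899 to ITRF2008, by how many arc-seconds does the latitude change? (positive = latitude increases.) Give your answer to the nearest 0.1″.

Δφ = -10.5″

sin φ = 0.224512, cos φ = 0.974471, sin λ = 0.028722, cos λ = 0.999587.
North component: ΔN = −sin φ cos λ·ΔX − sin φ sin λ·ΔY + cos φ·ΔZ = −(0.224512)(0.999587)(-375) − (0.224512)(0.028722)(-201) + (0.974471)(-420) = -323.82 m.
1° of latitude spans 110900 m, so Δφ = -323.82 / 110900 × 3600 = -10.512″.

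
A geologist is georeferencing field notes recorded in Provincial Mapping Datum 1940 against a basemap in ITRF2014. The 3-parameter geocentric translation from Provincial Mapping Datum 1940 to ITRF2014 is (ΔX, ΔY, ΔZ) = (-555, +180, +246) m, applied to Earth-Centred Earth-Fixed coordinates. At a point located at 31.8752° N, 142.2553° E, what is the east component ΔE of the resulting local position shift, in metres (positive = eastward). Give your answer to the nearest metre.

At φ = 31.8752°, λ = 142.2553°: sin φ = 0.528071, cos φ = 0.849200, sin λ = 0.612144, cos λ = -0.790746.
ΔE = −sin λ·ΔX + cos λ·ΔY = −(0.612144)·(-555) + (-0.790746)·(180) = 197.41 m.

ΔE = 197 m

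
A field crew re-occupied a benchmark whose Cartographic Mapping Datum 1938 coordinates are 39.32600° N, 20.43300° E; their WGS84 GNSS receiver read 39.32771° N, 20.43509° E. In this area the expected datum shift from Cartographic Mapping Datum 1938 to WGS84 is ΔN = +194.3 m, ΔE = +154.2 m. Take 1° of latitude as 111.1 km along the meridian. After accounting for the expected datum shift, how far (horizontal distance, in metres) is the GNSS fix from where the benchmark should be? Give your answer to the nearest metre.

26 m

Observed coordinate differences: Δφ = +0.00171°, Δλ = +0.00209°.
Converting to metres (1° lat = 111100 m, cos φ = 0.773553): observed ΔN = 190.0 m, observed ΔE = 179.6 m.
Subtracting the expected shift leaves a residual of 190.0 − (194.3) = -4.3 m north and 179.6 − (154.2) = 25.4 m east.
Residual distance = √((-4.3)² + 25.4²) = 25.8 m.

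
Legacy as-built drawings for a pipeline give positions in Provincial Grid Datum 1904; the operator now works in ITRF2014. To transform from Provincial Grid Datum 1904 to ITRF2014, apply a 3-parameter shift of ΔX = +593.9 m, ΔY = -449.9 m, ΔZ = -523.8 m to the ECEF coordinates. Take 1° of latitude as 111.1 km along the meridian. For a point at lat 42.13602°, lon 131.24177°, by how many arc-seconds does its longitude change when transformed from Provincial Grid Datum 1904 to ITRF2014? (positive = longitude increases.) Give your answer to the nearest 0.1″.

sin φ = 0.670893, cos φ = 0.741554, sin λ = 0.751935, cos λ = -0.659238.
East component: ΔE = −sin λ·ΔX + cos λ·ΔY = −(0.751935)(593.9) + (-0.659238)(-449.9) = -149.98 m.
1° of latitude spans 111100 m; at latitude φ, 1° of longitude spans that × cos φ = 82386.7 m, so Δλ = -149.98 / 82386.7 × 3600 = -6.554″.

Δλ = -6.6″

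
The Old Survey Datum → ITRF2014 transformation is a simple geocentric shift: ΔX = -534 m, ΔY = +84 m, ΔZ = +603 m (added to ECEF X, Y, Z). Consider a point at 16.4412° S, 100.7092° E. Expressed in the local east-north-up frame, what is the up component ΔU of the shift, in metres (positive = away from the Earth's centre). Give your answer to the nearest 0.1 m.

At φ = -16.4412°, λ = 100.7092°: sin φ = -0.283031, cos φ = 0.959111, sin λ = 0.982583, cos λ = -0.185824.
ΔU = cos φ cos λ·ΔX + cos φ sin λ·ΔY + sin φ·ΔZ = (0.959111)(-0.185824)(-534) + (0.959111)(0.982583)(84) + (-0.283031)(603) = 3.67 m.

ΔU = 3.7 m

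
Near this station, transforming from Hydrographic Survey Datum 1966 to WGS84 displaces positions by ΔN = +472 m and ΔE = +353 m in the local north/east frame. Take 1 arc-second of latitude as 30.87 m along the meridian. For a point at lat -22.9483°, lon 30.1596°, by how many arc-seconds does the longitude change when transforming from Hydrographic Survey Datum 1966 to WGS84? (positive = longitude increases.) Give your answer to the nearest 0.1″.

At latitude -22.9483°, cos φ = 0.920857.
1″ of longitude at this latitude = 30.87 × cos φ = 28.4269 m, so Δλ = 353.0 / 28.4269 = 12.418″.

Δλ = 12.4″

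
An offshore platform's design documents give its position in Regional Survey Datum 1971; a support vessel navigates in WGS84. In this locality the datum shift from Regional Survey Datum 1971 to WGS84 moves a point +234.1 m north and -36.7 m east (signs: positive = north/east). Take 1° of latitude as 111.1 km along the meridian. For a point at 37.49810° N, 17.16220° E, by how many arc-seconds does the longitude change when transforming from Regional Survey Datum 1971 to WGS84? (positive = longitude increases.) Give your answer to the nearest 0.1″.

Δλ = -1.5″

At latitude 37.49810°, cos φ = 0.793374.
1° of longitude at this latitude = 111.1 × cos φ = 88.14 km, so Δλ = -36.7 / 88143.8 = -0.0004164° = -1.499″.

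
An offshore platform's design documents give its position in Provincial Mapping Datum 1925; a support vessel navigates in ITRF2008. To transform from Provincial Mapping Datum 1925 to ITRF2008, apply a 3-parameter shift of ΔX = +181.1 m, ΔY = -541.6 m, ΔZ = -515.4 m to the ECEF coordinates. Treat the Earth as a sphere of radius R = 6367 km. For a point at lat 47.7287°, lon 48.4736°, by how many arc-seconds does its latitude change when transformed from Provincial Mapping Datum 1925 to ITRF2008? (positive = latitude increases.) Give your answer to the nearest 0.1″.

sin φ = 0.739968, cos φ = 0.672642, sin λ = 0.748650, cos λ = 0.662965.
North component: ΔN = −sin φ cos λ·ΔX − sin φ sin λ·ΔY + cos φ·ΔZ = −(0.739968)(0.662965)(181.1) − (0.739968)(0.748650)(-541.6) + (0.672642)(-515.4) = -135.49 m.
1° of latitude spans πR/180 = 111125 m, so Δφ = -135.49 / 111125 × 3600 = -4.389″.

Δφ = -4.4″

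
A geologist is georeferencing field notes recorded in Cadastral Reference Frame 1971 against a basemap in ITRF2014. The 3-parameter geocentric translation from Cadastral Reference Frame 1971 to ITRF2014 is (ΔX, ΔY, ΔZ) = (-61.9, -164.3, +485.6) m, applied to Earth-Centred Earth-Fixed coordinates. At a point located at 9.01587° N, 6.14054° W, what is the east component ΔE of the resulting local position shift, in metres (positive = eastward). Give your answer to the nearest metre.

The local east axis at (φ, λ) is (−sin λ, cos λ, 0), so ΔE = −sin(-6.14054°)·(-61.9) + cos(-6.14054°)·(-164.3) = -169.98 m.

ΔE = -170 m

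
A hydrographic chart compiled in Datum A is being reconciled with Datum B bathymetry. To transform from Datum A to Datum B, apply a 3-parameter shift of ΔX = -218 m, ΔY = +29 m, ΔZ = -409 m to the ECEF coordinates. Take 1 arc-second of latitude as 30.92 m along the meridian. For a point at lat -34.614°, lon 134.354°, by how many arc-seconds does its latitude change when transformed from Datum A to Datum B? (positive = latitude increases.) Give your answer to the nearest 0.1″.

Δφ = -7.7″

sin φ = -0.568045, cos φ = 0.822998, sin λ = 0.715034, cos λ = -0.699089.
North component: ΔN = −sin φ cos λ·ΔX − sin φ sin λ·ΔY + cos φ·ΔZ = −(-0.568045)(-0.699089)(-218) − (-0.568045)(0.715034)(29) + (0.822998)(-409) = -238.26 m.
1° of latitude spans 3600 × 30.92 = 111312 m, so Δφ = -238.26 / 111312 × 3600 = -7.706″.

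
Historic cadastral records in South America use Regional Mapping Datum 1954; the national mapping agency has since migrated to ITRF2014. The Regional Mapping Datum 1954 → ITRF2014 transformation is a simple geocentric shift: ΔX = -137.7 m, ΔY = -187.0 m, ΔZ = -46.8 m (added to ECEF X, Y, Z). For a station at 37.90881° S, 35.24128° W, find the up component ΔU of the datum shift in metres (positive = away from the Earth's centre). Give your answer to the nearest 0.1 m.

The local up (radial) axis is (cos φ cos λ, cos φ sin λ, sin φ), giving ΔU = -88.733 + 85.134 + 28.754 = 25.16 m.

ΔU = 25.2 m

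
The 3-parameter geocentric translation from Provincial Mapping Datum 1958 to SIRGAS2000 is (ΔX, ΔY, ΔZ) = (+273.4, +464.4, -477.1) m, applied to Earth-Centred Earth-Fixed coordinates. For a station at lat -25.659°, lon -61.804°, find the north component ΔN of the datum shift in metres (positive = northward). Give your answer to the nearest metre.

The local north axis is (−sin φ cos λ, −sin φ sin λ, cos φ), giving ΔN = 55.936 − 177.230 − 430.052 = -551.35 m.

ΔN = -551 m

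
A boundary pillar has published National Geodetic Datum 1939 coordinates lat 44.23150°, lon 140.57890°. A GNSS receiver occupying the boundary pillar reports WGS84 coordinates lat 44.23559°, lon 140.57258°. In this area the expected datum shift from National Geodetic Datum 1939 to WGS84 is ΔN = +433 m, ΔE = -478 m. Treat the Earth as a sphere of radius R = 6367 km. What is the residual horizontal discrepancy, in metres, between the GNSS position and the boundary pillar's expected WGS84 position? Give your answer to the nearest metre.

33 m

Observed coordinate differences: Δφ = +0.00409°, Δλ = -0.00632°.
Converting to metres (1° lat = 111125 m, cos φ = 0.716527): observed ΔN = 454.5 m, observed ΔE = -503.2 m.
Subtracting the expected shift leaves a residual of 454.5 − (433) = 21.5 m north and -503.2 − (-478) = -25.2 m east.
Residual distance = √(21.5² + (-25.2)²) = 33.1 m.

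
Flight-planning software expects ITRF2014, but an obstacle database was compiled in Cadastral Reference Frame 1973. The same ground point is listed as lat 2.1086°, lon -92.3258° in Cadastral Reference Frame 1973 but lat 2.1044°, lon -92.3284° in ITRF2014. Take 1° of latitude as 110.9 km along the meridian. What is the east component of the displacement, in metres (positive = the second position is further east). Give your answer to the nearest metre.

ΔE = -288 m

Δφ = 2.1044° − 2.1086° = -0.0042°; Δλ = -92.3284° − -92.3258° = -0.0026°.
ΔN = Δφ × 110900 = -465.8 m; ΔE = Δλ × 110900 × cos(2.1086°) = -0.0026 × 110900 × 0.999323 = -288.1 m.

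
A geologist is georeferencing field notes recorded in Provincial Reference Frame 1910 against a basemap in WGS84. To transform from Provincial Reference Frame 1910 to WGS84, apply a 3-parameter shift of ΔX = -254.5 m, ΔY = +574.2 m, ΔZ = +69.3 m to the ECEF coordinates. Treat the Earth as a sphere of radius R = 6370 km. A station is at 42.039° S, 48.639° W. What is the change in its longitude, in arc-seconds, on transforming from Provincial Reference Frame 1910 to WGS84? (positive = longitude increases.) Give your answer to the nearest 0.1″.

sin φ = -0.669636, cos φ = 0.742689, sin λ = -0.750561, cos λ = 0.660801.
East component: ΔE = −sin λ·ΔX + cos λ·ΔY = −(-0.750561)(-254.5) + (0.660801)(574.2) = 188.41 m.
1° of latitude spans πR/180 = 111177 m; at latitude φ, 1° of longitude spans that × cos φ = 82570.3 m, so Δλ = 188.41 / 82570.3 × 3600 = 8.215″.

Δλ = 8.2″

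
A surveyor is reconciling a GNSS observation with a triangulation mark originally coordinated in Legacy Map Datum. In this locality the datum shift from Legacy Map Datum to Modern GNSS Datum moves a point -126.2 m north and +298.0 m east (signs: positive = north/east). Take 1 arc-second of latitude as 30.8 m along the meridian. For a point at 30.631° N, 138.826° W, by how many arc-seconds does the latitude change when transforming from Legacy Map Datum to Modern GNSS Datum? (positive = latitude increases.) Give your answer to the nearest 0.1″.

Δφ = -4.1″

1″ of latitude = 30.80 m, so Δφ = -126.2 / 30.80 = -4.097″.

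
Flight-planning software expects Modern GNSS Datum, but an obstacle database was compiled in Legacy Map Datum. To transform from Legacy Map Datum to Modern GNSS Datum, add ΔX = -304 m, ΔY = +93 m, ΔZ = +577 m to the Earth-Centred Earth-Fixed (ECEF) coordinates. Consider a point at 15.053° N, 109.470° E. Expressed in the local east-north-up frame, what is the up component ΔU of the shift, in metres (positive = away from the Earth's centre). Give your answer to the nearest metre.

ΔU = 332 m

The local up (radial) axis is (cos φ cos λ, cos φ sin λ, sin φ), giving ΔU = 97.850 + 84.673 + 149.854 = 332.38 m.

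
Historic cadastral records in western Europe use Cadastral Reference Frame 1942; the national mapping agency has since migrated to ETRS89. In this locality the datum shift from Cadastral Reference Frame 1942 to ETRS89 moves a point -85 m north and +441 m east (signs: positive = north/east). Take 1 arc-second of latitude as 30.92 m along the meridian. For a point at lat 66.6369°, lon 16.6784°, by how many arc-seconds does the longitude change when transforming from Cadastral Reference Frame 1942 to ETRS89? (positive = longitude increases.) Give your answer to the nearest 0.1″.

At latitude 66.6369°, cos φ = 0.396557.
1″ of longitude at this latitude = 30.92 × cos φ = 12.2615 m, so Δλ = 441.0 / 12.2615 = 35.966″.

Δλ = 36.0″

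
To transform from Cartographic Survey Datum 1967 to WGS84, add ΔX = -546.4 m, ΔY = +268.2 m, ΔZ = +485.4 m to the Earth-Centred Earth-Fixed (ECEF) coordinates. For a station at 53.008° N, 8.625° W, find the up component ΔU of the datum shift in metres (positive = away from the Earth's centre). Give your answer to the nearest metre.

At φ = 53.008°, λ = -8.625°: sin φ = 0.798720, cos φ = 0.601704, sin λ = -0.149967, cos λ = 0.988691.
ΔU = cos φ cos λ·ΔX + cos φ sin λ·ΔY + sin φ·ΔZ = (0.601704)(0.988691)(-546.4) + (0.601704)(-0.149967)(268.2) + (0.798720)(485.4) = 38.44 m.

ΔU = 38 m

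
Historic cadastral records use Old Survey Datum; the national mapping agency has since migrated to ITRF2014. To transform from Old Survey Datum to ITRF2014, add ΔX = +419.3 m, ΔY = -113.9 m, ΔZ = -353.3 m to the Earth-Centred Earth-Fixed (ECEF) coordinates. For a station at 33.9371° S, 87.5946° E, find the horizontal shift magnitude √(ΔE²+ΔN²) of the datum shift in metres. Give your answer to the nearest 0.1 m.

The local east axis at (φ, λ) is (−sin λ, cos λ, 0), so ΔE = −sin(87.5946°)·419.3 + cos(87.5946°)·(-113.9) = -423.71 m.
The local north axis is (−sin φ cos λ, −sin φ sin λ, cos φ), giving ΔN = 9.825 − 63.532 − 293.116 = -346.82 m.
Horizontal magnitude = √(ΔE² + ΔN²) = √((-423.71)² + (-346.82)²) = 547.56 m.

547.6 m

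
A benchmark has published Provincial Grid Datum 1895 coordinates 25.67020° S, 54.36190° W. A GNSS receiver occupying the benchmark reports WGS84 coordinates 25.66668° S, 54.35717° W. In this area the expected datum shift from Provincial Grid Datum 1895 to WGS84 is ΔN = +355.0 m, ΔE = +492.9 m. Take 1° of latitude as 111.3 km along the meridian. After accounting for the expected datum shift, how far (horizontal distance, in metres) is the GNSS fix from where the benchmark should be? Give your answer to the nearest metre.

Observed coordinate differences: Δφ = +0.00352°, Δλ = +0.00473°.
Converting to metres (1° lat = 111300 m, cos φ = 0.901302): observed ΔN = 391.8 m, observed ΔE = 474.5 m.
Subtracting the expected shift leaves a residual of 391.8 − (355.0) = 36.8 m north and 474.5 − (492.9) = -18.4 m east.
Residual distance = √(36.8² + (-18.4)²) = 41.1 m.

41 m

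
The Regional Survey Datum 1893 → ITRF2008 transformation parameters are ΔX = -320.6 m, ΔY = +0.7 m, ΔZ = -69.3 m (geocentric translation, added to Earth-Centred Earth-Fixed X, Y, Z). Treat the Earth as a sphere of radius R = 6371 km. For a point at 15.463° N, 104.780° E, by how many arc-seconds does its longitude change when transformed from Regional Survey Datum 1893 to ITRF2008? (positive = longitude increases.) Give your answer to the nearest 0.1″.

sin φ = 0.266616, cos φ = 0.963803, sin λ = 0.966912, cos λ = -0.255108.
East component: ΔE = −sin λ·ΔX + cos λ·ΔY = −(0.966912)(-320.6) + (-0.255108)(0.7) = 309.81 m.
1° of latitude spans πR/180 = 111195 m; at latitude φ, 1° of longitude spans that × cos φ = 107170.0 m, so Δλ = 309.81 / 107170.0 × 3600 = 10.407″.

Δλ = 10.4″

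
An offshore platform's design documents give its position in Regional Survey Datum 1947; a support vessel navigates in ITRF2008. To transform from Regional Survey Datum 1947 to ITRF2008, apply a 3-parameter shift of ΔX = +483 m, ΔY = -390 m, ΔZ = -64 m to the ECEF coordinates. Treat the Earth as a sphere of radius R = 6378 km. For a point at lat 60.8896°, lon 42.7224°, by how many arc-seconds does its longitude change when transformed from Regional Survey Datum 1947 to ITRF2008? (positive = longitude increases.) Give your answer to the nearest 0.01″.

sin φ = 0.873684, cos φ = 0.486494, sin λ = 0.678447, cos λ = 0.734649.
East component: ΔE = −sin λ·ΔX + cos λ·ΔY = −(0.678447)(483) + (0.734649)(-390) = -614.20 m.
1° of latitude spans πR/180 = 111317 m; at latitude φ, 1° of longitude spans that × cos φ = 54155.1 m, so Δλ = -614.20 / 54155.1 × 3600 = -40.830″.

Δλ = -40.83″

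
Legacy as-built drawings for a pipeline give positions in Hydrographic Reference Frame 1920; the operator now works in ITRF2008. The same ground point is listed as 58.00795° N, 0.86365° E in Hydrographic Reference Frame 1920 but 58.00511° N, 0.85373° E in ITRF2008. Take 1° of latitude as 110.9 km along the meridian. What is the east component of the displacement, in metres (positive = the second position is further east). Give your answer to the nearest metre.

ΔE = -583 m

Δφ = 58.00511° − 58.00795° = -0.00284°; Δλ = 0.85373° − 0.86365° = -0.00992°.
ΔN = Δφ × 110900 = -315.0 m; ΔE = Δλ × 110900 × cos(58.00795°) = -0.00992 × 110900 × 0.529802 = -582.8 m.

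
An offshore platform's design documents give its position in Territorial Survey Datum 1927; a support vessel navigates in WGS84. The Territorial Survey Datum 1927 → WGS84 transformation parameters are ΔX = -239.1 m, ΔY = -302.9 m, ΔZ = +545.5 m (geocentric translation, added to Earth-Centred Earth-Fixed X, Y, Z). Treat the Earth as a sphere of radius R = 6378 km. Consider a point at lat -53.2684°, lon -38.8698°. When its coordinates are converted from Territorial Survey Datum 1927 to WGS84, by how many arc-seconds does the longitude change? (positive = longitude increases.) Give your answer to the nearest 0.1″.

sin φ = -0.801446, cos φ = 0.598067, sin λ = -0.627553, cos λ = 0.778574.
East component: ΔE = −sin λ·ΔX + cos λ·ΔY = −(-0.627553)(-239.1) + (0.778574)(-302.9) = -385.88 m.
1° of latitude spans πR/180 = 111317 m; at latitude φ, 1° of longitude spans that × cos φ = 66575.1 m, so Δλ = -385.88 / 66575.1 × 3600 = -20.866″.

Δλ = -20.9″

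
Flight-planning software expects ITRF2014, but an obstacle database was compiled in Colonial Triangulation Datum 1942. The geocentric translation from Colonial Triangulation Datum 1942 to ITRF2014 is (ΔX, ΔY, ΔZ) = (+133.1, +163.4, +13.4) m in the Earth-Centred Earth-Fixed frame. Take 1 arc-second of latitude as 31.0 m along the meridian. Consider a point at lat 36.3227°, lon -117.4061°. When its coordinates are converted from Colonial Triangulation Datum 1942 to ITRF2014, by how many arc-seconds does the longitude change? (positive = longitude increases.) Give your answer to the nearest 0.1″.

Δλ = 1.7″

sin φ = 0.592332, cos φ = 0.805694, sin λ = -0.887766, cos λ = -0.460294.
East component: ΔE = −sin λ·ΔX + cos λ·ΔY = −(-0.887766)(133.1) + (-0.460294)(163.4) = 42.95 m.
1° of latitude spans 3600 × 31.00 = 111600 m; at latitude φ, 1° of longitude spans that × cos φ = 89915.4 m, so Δλ = 42.95 / 89915.4 × 3600 = 1.720″.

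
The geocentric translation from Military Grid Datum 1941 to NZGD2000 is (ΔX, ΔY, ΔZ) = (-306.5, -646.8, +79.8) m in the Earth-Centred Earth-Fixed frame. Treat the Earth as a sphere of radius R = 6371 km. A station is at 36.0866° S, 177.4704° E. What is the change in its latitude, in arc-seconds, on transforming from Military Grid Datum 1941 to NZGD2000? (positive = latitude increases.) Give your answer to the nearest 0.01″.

Δφ = 7.38″

sin φ = -0.589007, cos φ = 0.808128, sin λ = 0.044136, cos λ = -0.999026.
North component: ΔN = −sin φ cos λ·ΔX − sin φ sin λ·ΔY + cos φ·ΔZ = −(-0.589007)(-0.999026)(-306.5) − (-0.589007)(0.044136)(-646.8) + (0.808128)(79.8) = 228.03 m.
1° of latitude spans πR/180 = 111195 m, so Δφ = 228.03 / 111195 × 3600 = 7.383″.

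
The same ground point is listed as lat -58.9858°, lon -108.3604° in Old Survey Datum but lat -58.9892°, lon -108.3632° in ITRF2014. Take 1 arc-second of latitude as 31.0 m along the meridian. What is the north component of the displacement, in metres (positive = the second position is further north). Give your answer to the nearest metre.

Δφ = -58.9892° − -58.9858° = -0.0034°; Δλ = -108.3632° − -108.3604° = -0.0028°.
1° of latitude = 3600 × 31.00 = 111600 m.
ΔN = Δφ × 111600 = -379.4 m; ΔE = Δλ × 111600 × cos(-58.9858°) = -0.0028 × 111600 × 0.515250 = -161.0 m.

ΔN = -379 m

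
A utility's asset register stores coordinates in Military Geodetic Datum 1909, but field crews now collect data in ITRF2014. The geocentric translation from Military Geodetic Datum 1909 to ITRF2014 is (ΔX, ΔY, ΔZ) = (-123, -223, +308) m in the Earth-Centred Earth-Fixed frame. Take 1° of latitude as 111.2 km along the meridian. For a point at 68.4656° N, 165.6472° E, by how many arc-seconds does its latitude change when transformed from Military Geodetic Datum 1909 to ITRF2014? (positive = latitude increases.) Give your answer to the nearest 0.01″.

Δφ = 1.74″

sin φ = 0.930197, cos φ = 0.367060, sin λ = 0.247892, cos λ = -0.968788.
North component: ΔN = −sin φ cos λ·ΔX − sin φ sin λ·ΔY + cos φ·ΔZ = −(0.930197)(-0.968788)(-123) − (0.930197)(0.247892)(-223) + (0.367060)(308) = 53.63 m.
1° of latitude spans 111200 m, so Δφ = 53.63 / 111200 × 3600 = 1.736″.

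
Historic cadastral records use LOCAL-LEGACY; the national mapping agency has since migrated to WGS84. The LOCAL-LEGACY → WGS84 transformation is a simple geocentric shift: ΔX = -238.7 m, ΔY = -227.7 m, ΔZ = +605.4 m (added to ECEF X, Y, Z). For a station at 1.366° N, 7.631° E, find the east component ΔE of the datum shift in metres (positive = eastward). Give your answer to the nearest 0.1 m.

The local east axis at (φ, λ) is (−sin λ, cos λ, 0), so ΔE = −sin(7.631°)·(-238.7) + cos(7.631°)·(-227.7) = -193.99 m.

ΔE = -194.0 m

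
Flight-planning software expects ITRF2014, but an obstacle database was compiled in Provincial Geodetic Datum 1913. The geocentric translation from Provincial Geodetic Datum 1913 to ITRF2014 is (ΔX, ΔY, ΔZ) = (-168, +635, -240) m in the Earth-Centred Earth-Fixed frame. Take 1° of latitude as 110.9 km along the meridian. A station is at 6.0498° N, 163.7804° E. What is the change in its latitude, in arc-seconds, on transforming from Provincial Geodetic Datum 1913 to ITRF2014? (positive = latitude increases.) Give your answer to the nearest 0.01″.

Δφ = -8.91″

sin φ = 0.105393, cos φ = 0.994431, sin λ = 0.279320, cos λ = -0.960198.
North component: ΔN = −sin φ cos λ·ΔX − sin φ sin λ·ΔY + cos φ·ΔZ = −(0.105393)(-0.960198)(-168) − (0.105393)(0.279320)(635) + (0.994431)(-240) = -274.36 m.
1° of latitude spans 110900 m, so Δφ = -274.36 / 110900 × 3600 = -8.906″.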